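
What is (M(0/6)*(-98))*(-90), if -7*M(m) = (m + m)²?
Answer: 0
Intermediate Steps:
M(m) = -4*m²/7 (M(m) = -(m + m)²/7 = -4*m²/7)
(M(0/6)*(-98))*(-90) = (-4*(0/6)²/7*(-98))*(-90) = (-4*(0*(⅙))²/7*(-98))*(-90) = (-4/7*0²*(-98))*(-90) = (-4/7*0*(-98))*(-90) = (0*(-98))*(-90) = 0*(-90) = 0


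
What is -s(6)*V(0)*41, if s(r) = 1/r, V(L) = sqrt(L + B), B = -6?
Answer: -41*I*sqrt(6)/6 ≈ -16.738*I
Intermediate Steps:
V(L) = sqrt(-6 + L) (V(L) = sqrt(L - 6) = sqrt(-6 + L))
s(r) = 1/r
-s(6)*V(0)*41 = -sqrt(-6 + 0)/6*41 = -sqrt(-6)/6*41 = -(I*sqrt(6))/6*41 = -I*sqrt(6)/6*41 = -41*I*sqrt(6)/6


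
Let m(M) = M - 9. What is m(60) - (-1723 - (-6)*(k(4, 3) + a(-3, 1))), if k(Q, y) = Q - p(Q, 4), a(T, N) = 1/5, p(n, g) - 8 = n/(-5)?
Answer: 1792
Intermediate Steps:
p(n, g) = 8 - n/5 (p(n, g) = 8 + n/(-5) = 8 + n*(-⅕) = 8 - n/5)
a(T, N) = ⅕
k(Q, y) = -8 + 6*Q/5 (k(Q, y) = Q - (8 - Q/5) = Q + (-8 + Q/5) = -8 + 6*Q/5)
m(M) = -9 + M
m(60) - (-1723 - (-6)*(k(4, 3) + a(-3, 1))) = (-9 + 60) - (-1723 - (-6)*((-8 + (6/5)*4) + ⅕)) = 51 - (-1723 - (-6)*((-8 + 24/5) + ⅕)) = 51 - (-1723 - (-6)*(-16/5 + ⅕)) = 51 - (-1723 - (-6)*(-3)) = 51 - (-1723 - 1*18) = 51 - (-1723 - 18) = 51 - 1*(-1741) = 51 + 1741 = 1792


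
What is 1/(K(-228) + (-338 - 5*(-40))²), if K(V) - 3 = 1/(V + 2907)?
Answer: 2679/51026914 ≈ 5.2502e-5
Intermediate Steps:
K(V) = 3 + 1/(2907 + V) (K(V) = 3 + 1/(V + 2907) = 3 + 1/(2907 + V))
1/(K(-228) + (-338 - 5*(-40))²) = 1/((8722 + 3*(-228))/(2907 - 228) + (-338 - 5*(-40))²) = 1/((8722 - 684)/2679 + (-338 + 200)²) = 1/((1/2679)*8038 + (-138)²) = 1/(8038/2679 + 19044) = 1/(51026914/2679) = 2679/51026914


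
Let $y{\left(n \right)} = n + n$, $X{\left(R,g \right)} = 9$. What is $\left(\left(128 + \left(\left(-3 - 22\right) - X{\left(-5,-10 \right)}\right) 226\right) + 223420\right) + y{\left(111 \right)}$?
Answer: $216086$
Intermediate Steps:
$y{\left(n \right)} = 2 n$
$\left(\left(128 + \left(\left(-3 - 22\right) - X{\left(-5,-10 \right)}\right) 226\right) + 223420\right) + y{\left(111 \right)} = \left(\left(128 + \left(\left(-3 - 22\right) - 9\right) 226\right) + 223420\right) + 2 \cdot 111 = \left(\left(128 + \left(-25 - 9\right) 226\right) + 223420\right) + 222 = \left(\left(128 - 7684\right) + 223420\right) + 222 = \left(-7556 + 223420\right) + 222 = 215864 + 222 = 216086$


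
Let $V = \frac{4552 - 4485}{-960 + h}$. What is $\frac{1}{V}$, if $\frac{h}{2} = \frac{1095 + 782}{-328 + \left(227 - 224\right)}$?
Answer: $- \frac{315754}{21775} \approx -14.501$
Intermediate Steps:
$h = - \frac{3754}{325}$ ($h = 2 \frac{1095 + 782}{-328 + \left(227 - 224\right)} = 2 \frac{1877}{-328 + \left(227 - 224\right)} = 2 \frac{1877}{-328 + 3} = 2 \frac{1877}{-325} = 2 \cdot 1877 \left(- \frac{1}{325}\right) = 2 \left(- \frac{1877}{325}\right) = - \frac{3754}{325} \approx -11.551$)
$V = - \frac{21775}{315754}$ ($V = \frac{4552 - 4485}{-960 - \frac{3754}{325}} = \frac{67}{- \frac{315754}{325}} = 67 \left(- \frac{325}{315754}\right) = - \frac{21775}{315754} \approx -0.068962$)
$\frac{1}{V} = \frac{1}{- \frac{21775}{315754}} = - \frac{315754}{21775}$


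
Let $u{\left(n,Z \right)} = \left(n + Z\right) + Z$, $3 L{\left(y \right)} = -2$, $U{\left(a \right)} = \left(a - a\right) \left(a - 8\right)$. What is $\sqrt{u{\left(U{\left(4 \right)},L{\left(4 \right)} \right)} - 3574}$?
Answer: $\frac{i \sqrt{32178}}{3} \approx 59.794 i$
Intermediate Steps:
$U{\left(a \right)} = 0$ ($U{\left(a \right)} = 0 \left(-8 + a\right) = 0$)
$L{\left(y \right)} = - \frac{2}{3}$ ($L{\left(y \right)} = \frac{1}{3} \left(-2\right) = - \frac{2}{3}$)
$u{\left(n,Z \right)} = n + 2 Z$ ($u{\left(n,Z \right)} = \left(Z + n\right) + Z = n + 2 Z$)
$\sqrt{u{\left(U{\left(4 \right)},L{\left(4 \right)} \right)} - 3574} = \sqrt{\left(0 + 2 \left(- \frac{2}{3}\right)\right) - 3574} = \sqrt{\left(0 - \frac{4}{3}\right) - 3574} = \sqrt{- \frac{4}{3} - 3574} = \sqrt{- \frac{10726}{3}} = \frac{i \sqrt{32178}}{3}$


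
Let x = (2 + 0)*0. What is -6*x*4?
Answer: 0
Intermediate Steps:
x = 0 (x = 2*0 = 0)
-6*x*4 = -6*0*4 = 0*4 = 0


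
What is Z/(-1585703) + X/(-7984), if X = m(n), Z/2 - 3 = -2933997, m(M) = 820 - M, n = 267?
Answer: 6567588919/1808607536 ≈ 3.6313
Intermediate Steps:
Z = -5867988 (Z = 6 + 2*(-2933997) = 6 - 5867994 = -5867988)
X = 553 (X = 820 - 1*267 = 820 - 267 = 553)
Z/(-1585703) + X/(-7984) = -5867988/(-1585703) + 553/(-7984) = -5867988*(-1/1585703) + 553*(-1/7984) = 838284/226529 - 553/7984 = 6567588919/1808607536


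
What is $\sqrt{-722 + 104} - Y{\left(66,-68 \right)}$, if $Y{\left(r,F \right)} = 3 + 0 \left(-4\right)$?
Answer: $-3 + i \sqrt{618} \approx -3.0 + 24.86 i$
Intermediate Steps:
$Y{\left(r,F \right)} = 3$ ($Y{\left(r,F \right)} = 3 + 0 = 3$)
$\sqrt{-722 + 104} - Y{\left(66,-68 \right)} = \sqrt{-722 + 104} - 3 = \sqrt{-618} - 3 = i \sqrt{618} - 3 = -3 + i \sqrt{618}$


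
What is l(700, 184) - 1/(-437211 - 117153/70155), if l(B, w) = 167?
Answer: 569148159049/3408072762 ≈ 167.00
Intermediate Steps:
l(700, 184) - 1/(-437211 - 117153/70155) = 167 - 1/(-437211 - 117153/70155) = 167 - 1/(-437211 - 117153*1/70155) = 167 - 1/(-437211 - 13017/7795) = 167 - 1/(-3408072762/7795) = 167 - 1*(-7795/3408072762) = 167 + 7795/3408072762 = 569148159049/3408072762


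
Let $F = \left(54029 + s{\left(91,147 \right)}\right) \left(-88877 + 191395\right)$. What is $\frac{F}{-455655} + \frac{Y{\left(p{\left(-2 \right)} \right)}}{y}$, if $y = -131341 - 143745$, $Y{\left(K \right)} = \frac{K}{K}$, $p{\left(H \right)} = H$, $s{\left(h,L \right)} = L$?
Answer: $- \frac{1527831816960103}{125344311330} \approx -12189.0$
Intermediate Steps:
$Y{\left(K \right)} = 1$
$F = 5554015168$ ($F = \left(54029 + 147\right) \left(-88877 + 191395\right) = 54176 \cdot 102518 = 5554015168$)
$y = -275086$
$\frac{F}{-455655} + \frac{Y{\left(p{\left(-2 \right)} \right)}}{y} = \frac{5554015168}{-455655} + 1 \frac{1}{-275086} = 5554015168 \left(- \frac{1}{455655}\right) + 1 \left(- \frac{1}{275086}\right) = - \frac{5554015168}{455655} - \frac{1}{275086} = - \frac{1527831816960103}{125344311330}$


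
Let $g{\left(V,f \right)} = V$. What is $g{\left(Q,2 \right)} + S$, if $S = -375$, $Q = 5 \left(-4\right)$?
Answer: $-395$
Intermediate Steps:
$Q = -20$
$g{\left(Q,2 \right)} + S = -20 - 375 = -395$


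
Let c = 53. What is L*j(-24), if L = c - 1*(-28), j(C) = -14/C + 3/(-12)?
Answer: 27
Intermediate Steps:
j(C) = -1/4 - 14/C (j(C) = -14/C + 3*(-1/12) = -14/C - 1/4 = -1/4 - 14/C)
L = 81 (L = 53 - 1*(-28) = 53 + 28 = 81)
L*j(-24) = 81*((1/4)*(-56 - 1*(-24))/(-24)) = 81*((1/4)*(-1/24)*(-56 + 24)) = 81*((1/4)*(-1/24)*(-32)) = 81*(1/3) = 27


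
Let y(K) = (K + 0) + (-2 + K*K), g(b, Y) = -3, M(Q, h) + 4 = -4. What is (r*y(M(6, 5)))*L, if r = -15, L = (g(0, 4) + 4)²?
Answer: -810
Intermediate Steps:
M(Q, h) = -8 (M(Q, h) = -4 - 4 = -8)
y(K) = -2 + K + K² (y(K) = K + (-2 + K²) = -2 + K + K²)
L = 1 (L = (-3 + 4)² = 1² = 1)
(r*y(M(6, 5)))*L = -15*(-2 - 8 + (-8)²)*1 = -15*(-2 - 8 + 64)*1 = -15*54*1 = -810*1 = -810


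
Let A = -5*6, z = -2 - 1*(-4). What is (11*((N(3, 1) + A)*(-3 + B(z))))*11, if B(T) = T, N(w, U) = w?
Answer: 3267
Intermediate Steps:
z = 2 (z = -2 + 4 = 2)
A = -30
(11*((N(3, 1) + A)*(-3 + B(z))))*11 = (11*((3 - 30)*(-3 + 2)))*11 = (11*(-27*(-1)))*11 = (11*27)*11 = 297*11 = 3267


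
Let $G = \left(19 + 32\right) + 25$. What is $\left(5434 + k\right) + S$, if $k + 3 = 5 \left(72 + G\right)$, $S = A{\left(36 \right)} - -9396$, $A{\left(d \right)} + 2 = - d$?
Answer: $15529$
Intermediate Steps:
$A{\left(d \right)} = -2 - d$
$G = 76$ ($G = 51 + 25 = 76$)
$S = 9358$ ($S = \left(-2 - 36\right) - -9396 = \left(-2 - 36\right) + 9396 = -38 + 9396 = 9358$)
$k = 737$ ($k = -3 + 5 \left(72 + 76\right) = -3 + 5 \cdot 148 = -3 + 740 = 737$)
$\left(5434 + k\right) + S = \left(5434 + 737\right) + 9358 = 6171 + 9358 = 15529$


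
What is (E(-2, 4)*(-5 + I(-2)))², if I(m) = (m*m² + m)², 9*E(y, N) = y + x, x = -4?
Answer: 36100/9 ≈ 4011.1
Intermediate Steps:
E(y, N) = -4/9 + y/9 (E(y, N) = (y - 4)/9 = (-4 + y)/9 = -4/9 + y/9)
I(m) = (m + m³)² (I(m) = (m³ + m)² = (m + m³)²)
(E(-2, 4)*(-5 + I(-2)))² = ((-4/9 + (⅑)*(-2))*(-5 + (-2)²*(1 + (-2)²)²))² = ((-4/9 - 2/9)*(-5 + 4*(1 + 4)²))² = (-2*(-5 + 4*5²)/3)² = (-2*(-5 + 4*25)/3)² = (-2*(-5 + 100)/3)² = (-⅔*95)² = (-190/3)² = 36100/9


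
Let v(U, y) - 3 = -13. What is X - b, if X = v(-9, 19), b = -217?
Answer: 207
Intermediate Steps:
v(U, y) = -10 (v(U, y) = 3 - 13 = -10)
X = -10
X - b = -10 - 1*(-217) = -10 + 217 = 207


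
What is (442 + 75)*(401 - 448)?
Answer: -24299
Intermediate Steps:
(442 + 75)*(401 - 448) = 517*(-47) = -24299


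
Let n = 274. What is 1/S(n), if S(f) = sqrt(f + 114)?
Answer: sqrt(97)/194 ≈ 0.050767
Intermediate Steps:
S(f) = sqrt(114 + f)
1/S(n) = 1/(sqrt(114 + 274)) = 1/(sqrt(388)) = 1/(2*sqrt(97)) = sqrt(97)/194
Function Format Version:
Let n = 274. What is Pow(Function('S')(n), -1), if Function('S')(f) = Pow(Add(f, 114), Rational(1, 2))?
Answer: Mul(Rational(1, 194), Pow(97, Rational(1, 2))) ≈ 0.050767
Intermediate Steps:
Function('S')(f) = Pow(Add(114, f), Rational(1, 2))
Pow(Function('S')(n), -1) = Pow(Pow(Add(114, 274), Rational(1, 2)), -1) = Pow(Pow(388, Rational(1, 2)), -1) = Pow(Mul(2, Pow(97, Rational(1, 2))), -1) = Mul(Rational(1, 194), Pow(97, Rational(1, 2)))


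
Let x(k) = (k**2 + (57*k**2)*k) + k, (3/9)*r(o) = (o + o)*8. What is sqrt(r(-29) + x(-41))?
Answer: I*sqrt(3928249) ≈ 1982.0*I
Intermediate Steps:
r(o) = 48*o (r(o) = 3*((o + o)*8) = 3*((2*o)*8) = 3*(16*o) = 48*o)
x(k) = k + k**2 + 57*k**3 (x(k) = (k**2 + 57*k**3) + k = k + k**2 + 57*k**3)
sqrt(r(-29) + x(-41)) = sqrt(48*(-29) - 41*(1 - 41 + 57*(-41)**2)) = sqrt(-1392 - 41*(1 - 41 + 57*1681)) = sqrt(-1392 - 41*(1 - 41 + 95817)) = sqrt(-1392 - 41*95777) = sqrt(-1392 - 3926857) = sqrt(-3928249) = I*sqrt(3928249)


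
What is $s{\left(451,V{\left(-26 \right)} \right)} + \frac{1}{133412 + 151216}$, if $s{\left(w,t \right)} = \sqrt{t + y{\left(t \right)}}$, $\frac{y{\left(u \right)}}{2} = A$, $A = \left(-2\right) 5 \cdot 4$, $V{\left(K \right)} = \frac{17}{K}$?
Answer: $\frac{1}{284628} + \frac{3 i \sqrt{6058}}{26} \approx 3.5134 \cdot 10^{-6} + 8.9807 i$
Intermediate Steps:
$A = -40$ ($A = \left(-10\right) 4 = -40$)
$y{\left(u \right)} = -80$ ($y{\left(u \right)} = 2 \left(-40\right) = -80$)
$s{\left(w,t \right)} = \sqrt{-80 + t}$ ($s{\left(w,t \right)} = \sqrt{t - 80} = \sqrt{-80 + t}$)
$s{\left(451,V{\left(-26 \right)} \right)} + \frac{1}{133412 + 151216} = \sqrt{-80 + \frac{17}{-26}} + \frac{1}{133412 + 151216} = \sqrt{-80 + 17 \left(- \frac{1}{26}\right)} + \frac{1}{284628} = \sqrt{-80 - \frac{17}{26}} + \frac{1}{284628} = \sqrt{- \frac{2097}{26}} + \frac{1}{284628} = \frac{3 i \sqrt{6058}}{26} + \frac{1}{284628} = \frac{1}{284628} + \frac{3 i \sqrt{6058}}{26}$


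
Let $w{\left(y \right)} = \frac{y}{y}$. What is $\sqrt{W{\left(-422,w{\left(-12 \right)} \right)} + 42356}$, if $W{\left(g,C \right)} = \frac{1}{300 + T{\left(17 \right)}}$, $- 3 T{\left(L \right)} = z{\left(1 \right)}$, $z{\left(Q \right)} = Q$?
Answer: $\frac{7 \sqrt{698615597}}{899} \approx 205.81$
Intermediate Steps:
$w{\left(y \right)} = 1$
$T{\left(L \right)} = - \frac{1}{3}$ ($T{\left(L \right)} = \left(- \frac{1}{3}\right) 1 = - \frac{1}{3}$)
$W{\left(g,C \right)} = \frac{3}{899}$ ($W{\left(g,C \right)} = \frac{1}{300 - \frac{1}{3}} = \frac{1}{\frac{899}{3}} = \frac{3}{899}$)
$\sqrt{W{\left(-422,w{\left(-12 \right)} \right)} + 42356} = \sqrt{\frac{3}{899} + 42356} = \sqrt{\frac{38078047}{899}} = \frac{7 \sqrt{698615597}}{899}$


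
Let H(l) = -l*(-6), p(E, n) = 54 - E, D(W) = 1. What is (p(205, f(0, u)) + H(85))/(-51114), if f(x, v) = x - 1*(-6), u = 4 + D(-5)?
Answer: -359/51114 ≈ -0.0070235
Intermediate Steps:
u = 5 (u = 4 + 1 = 5)
f(x, v) = 6 + x (f(x, v) = x + 6 = 6 + x)
H(l) = 6*l
(p(205, f(0, u)) + H(85))/(-51114) = ((54 - 1*205) + 6*85)/(-51114) = ((54 - 205) + 510)*(-1/51114) = (-151 + 510)*(-1/51114) = 359*(-1/51114) = -359/51114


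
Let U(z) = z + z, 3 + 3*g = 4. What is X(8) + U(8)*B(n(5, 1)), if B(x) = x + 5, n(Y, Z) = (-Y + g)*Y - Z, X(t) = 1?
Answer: -925/3 ≈ -308.33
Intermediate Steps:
g = 1/3 (g = -1 + (1/3)*4 = -1 + 4/3 = 1/3 ≈ 0.33333)
U(z) = 2*z
n(Y, Z) = -Z + Y*(1/3 - Y) (n(Y, Z) = (-Y + 1/3)*Y - Z = (1/3 - Y)*Y - Z = Y*(1/3 - Y) - Z = -Z + Y*(1/3 - Y))
B(x) = 5 + x
X(8) + U(8)*B(n(5, 1)) = 1 + (2*8)*(5 + (-1*1 - 1*5**2 + (1/3)*5)) = 1 + 16*(5 + (-1 - 1*25 + 5/3)) = 1 + 16*(5 + (-1 - 25 + 5/3)) = 1 + 16*(5 - 73/3) = 1 + 16*(-58/3) = 1 - 928/3 = -925/3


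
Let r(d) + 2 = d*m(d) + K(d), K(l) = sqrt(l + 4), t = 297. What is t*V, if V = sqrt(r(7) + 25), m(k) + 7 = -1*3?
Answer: 297*sqrt(-47 + sqrt(11)) ≈ 1963.0*I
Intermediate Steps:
m(k) = -10 (m(k) = -7 - 1*3 = -7 - 3 = -10)
K(l) = sqrt(4 + l)
r(d) = -2 + sqrt(4 + d) - 10*d (r(d) = -2 + (d*(-10) + sqrt(4 + d)) = -2 + (-10*d + sqrt(4 + d)) = -2 + (sqrt(4 + d) - 10*d) = -2 + sqrt(4 + d) - 10*d)
V = sqrt(-47 + sqrt(11)) (V = sqrt((-2 + sqrt(4 + 7) - 10*7) + 25) = sqrt((-2 + sqrt(11) - 70) + 25) = sqrt((-72 + sqrt(11)) + 25) = sqrt(-47 + sqrt(11)) ≈ 6.6093*I)
t*V = 297*sqrt(-47 + sqrt(11))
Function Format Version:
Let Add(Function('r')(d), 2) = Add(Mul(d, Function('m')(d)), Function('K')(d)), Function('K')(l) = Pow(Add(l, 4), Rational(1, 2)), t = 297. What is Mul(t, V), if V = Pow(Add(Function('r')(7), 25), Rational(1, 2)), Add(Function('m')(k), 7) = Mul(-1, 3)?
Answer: Mul(297, Pow(Add(-47, Pow(11, Rational(1, 2))), Rational(1, 2))) ≈ Mul(1963.0, I)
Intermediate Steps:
Function('m')(k) = -10 (Function('m')(k) = Add(-7, Mul(-1, 3)) = Add(-7, -3) = -10)
Function('K')(l) = Pow(Add(4, l), Rational(1, 2))
Function('r')(d) = Add(-2, Pow(Add(4, d), Rational(1, 2)), Mul(-10, d)) (Function('r')(d) = Add(-2, Add(Mul(d, -10), Pow(Add(4, d), Rational(1, 2)))) = Add(-2, Add(Mul(-10, d), Pow(Add(4, d), Rational(1, 2)))) = Add(-2, Add(Pow(Add(4, d), Rational(1, 2)), Mul(-10, d))) = Add(-2, Pow(Add(4, d), Rational(1, 2)), Mul(-10, d)))
V = Pow(Add(-47, Pow(11, Rational(1, 2))), Rational(1, 2)) (V = Pow(Add(Add(-2, Pow(Add(4, 7), Rational(1, 2)), Mul(-10, 7)), 25), Rational(1, 2)) = Pow(Add(Add(-2, Pow(11, Rational(1, 2)), -70), 25), Rational(1, 2)) = Pow(Add(Add(-72, Pow(11, Rational(1, 2))), 25), Rational(1, 2)) = Pow(Add(-47, Pow(11, Rational(1, 2))), Rational(1, 2)) ≈ Mul(6.6093, I))
Mul(t, V) = Mul(297, Pow(Add(-47, Pow(11, Rational(1, 2))), Rational(1, 2)))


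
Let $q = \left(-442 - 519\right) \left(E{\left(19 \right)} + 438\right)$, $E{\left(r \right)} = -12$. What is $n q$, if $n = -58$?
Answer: $23744388$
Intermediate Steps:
$q = -409386$ ($q = \left(-442 - 519\right) \left(-12 + 438\right) = \left(-961\right) 426 = -409386$)
$n q = \left(-58\right) \left(-409386\right) = 23744388$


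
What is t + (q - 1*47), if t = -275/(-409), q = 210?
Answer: 66942/409 ≈ 163.67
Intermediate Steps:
t = 275/409 (t = -275*(-1/409) = 275/409 ≈ 0.67237)
t + (q - 1*47) = 275/409 + (210 - 1*47) = 275/409 + (210 - 47) = 275/409 + 163 = 66942/409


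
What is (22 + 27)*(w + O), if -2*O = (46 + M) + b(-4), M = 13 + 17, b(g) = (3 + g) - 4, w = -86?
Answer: -11907/2 ≈ -5953.5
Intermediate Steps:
b(g) = -1 + g
M = 30
O = -71/2 (O = -((46 + 30) + (-1 - 4))/2 = -(76 - 5)/2 = -1/2*71 = -71/2 ≈ -35.500)
(22 + 27)*(w + O) = (22 + 27)*(-86 - 71/2) = 49*(-243/2) = -11907/2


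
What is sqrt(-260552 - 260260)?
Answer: 6*I*sqrt(14467) ≈ 721.67*I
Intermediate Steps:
sqrt(-260552 - 260260) = sqrt(-520812) = 6*I*sqrt(14467)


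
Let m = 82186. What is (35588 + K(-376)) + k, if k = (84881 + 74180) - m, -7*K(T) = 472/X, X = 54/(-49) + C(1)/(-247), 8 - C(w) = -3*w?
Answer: 1561465139/13877 ≈ 1.1252e+5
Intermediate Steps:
C(w) = 8 + 3*w (C(w) = 8 - (-3)*w = 8 + 3*w)
X = -13877/12103 (X = 54/(-49) + (8 + 3*1)/(-247) = 54*(-1/49) + (8 + 3)*(-1/247) = -54/49 + 11*(-1/247) = -54/49 - 11/247 = -13877/12103 ≈ -1.1466)
K(T) = 816088/13877 (K(T) = -472/(7*(-13877/12103)) = -472*(-12103)/(7*13877) = -⅐*(-5712616/13877) = 816088/13877)
k = 76875 (k = (84881 + 74180) - 1*82186 = 159061 - 82186 = 76875)
(35588 + K(-376)) + k = (35588 + 816088/13877) + 76875 = 494670764/13877 + 76875 = 1561465139/13877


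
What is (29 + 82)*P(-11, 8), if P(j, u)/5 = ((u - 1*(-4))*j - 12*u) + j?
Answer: -132645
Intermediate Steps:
P(j, u) = -60*u + 5*j + 5*j*(4 + u) (P(j, u) = 5*(((u - 1*(-4))*j - 12*u) + j) = 5*(((u + 4)*j - 12*u) + j) = 5*(((4 + u)*j - 12*u) + j) = 5*((j*(4 + u) - 12*u) + j) = 5*((-12*u + j*(4 + u)) + j) = 5*(j - 12*u + j*(4 + u)) = -60*u + 5*j + 5*j*(4 + u))
(29 + 82)*P(-11, 8) = (29 + 82)*(-60*8 + 25*(-11) + 5*(-11)*8) = 111*(-480 - 275 - 440) = 111*(-1195) = -132645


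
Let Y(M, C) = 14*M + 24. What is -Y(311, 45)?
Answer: -4378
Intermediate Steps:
Y(M, C) = 24 + 14*M
-Y(311, 45) = -(24 + 14*311) = -(24 + 4354) = -1*4378 = -4378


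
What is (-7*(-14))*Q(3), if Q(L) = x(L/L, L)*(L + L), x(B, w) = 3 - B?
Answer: 1176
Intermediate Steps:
Q(L) = 4*L (Q(L) = (3 - L/L)*(L + L) = (3 - 1*1)*(2*L) = (3 - 1)*(2*L) = 2*(2*L) = 4*L)
(-7*(-14))*Q(3) = (-7*(-14))*(4*3) = 98*12 = 1176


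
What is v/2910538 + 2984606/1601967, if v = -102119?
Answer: 8523217909955/4662585828246 ≈ 1.8280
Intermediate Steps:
v/2910538 + 2984606/1601967 = -102119/2910538 + 2984606/1601967 = 8523217909955/4662585828246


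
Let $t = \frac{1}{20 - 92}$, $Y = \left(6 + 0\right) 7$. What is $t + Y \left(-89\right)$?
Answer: $- \frac{269137}{72} \approx -3738.0$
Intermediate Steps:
$Y = 42$ ($Y = 6 \cdot 7 = 42$)
$t = - \frac{1}{72}$ ($t = \frac{1}{-72} = - \frac{1}{72} \approx -0.013889$)
$t + Y \left(-89\right) = - \frac{1}{72} + 42 \left(-89\right) = - \frac{1}{72} - 3738 = - \frac{269137}{72}$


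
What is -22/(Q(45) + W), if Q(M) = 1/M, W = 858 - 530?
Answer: -990/14761 ≈ -0.067069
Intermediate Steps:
W = 328
-22/(Q(45) + W) = -22/(1/45 + 328) = -22/(14761/45) = (45/14761)*(-22) = -990/14761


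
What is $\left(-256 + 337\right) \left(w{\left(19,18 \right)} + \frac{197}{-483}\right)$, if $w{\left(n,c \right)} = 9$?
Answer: $\frac{112050}{161} \approx 695.96$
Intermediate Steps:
$\left(-256 + 337\right) \left(w{\left(19,18 \right)} + \frac{197}{-483}\right) = \left(-256 + 337\right) \left(9 + \frac{197}{-483}\right) = 81 \left(9 + 197 \left(- \frac{1}{483}\right)\right) = 81 \left(9 - \frac{197}{483}\right) = 81 \cdot \frac{4150}{483} = \frac{112050}{161}$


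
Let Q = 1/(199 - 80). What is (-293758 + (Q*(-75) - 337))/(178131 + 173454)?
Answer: -6999476/8367723 ≈ -0.83648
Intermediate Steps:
Q = 1/119 ≈ 0.0084034
(-293758 + (Q*(-75) - 337))/(178131 + 173454) = (-293758 + ((1/119)*(-75) - 337))/(178131 + 173454) = (-293758 + (-75/119 - 337))/351585 = (-293758 - 40178/119)*(1/351585) = -34997380/119*1/351585 = -6999476/8367723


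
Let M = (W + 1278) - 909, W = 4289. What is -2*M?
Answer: -9316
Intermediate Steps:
M = 4658 (M = (4289 + 1278) - 909 = 5567 - 909 = 4658)
-2*M = -2*4658 = -9316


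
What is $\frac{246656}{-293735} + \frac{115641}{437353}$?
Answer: $- \frac{73907932433}{128465883455} \approx -0.57531$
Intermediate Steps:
$\frac{246656}{-293735} + \frac{115641}{437353} = 246656 \left(- \frac{1}{293735}\right) + 115641 \cdot \frac{1}{437353} = - \frac{246656}{293735} + \frac{115641}{437353} = - \frac{73907932433}{128465883455}$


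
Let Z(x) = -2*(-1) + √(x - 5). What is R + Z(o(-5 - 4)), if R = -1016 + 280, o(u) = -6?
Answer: -734 + I*√11 ≈ -734.0 + 3.3166*I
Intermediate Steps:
Z(x) = 2 + √(-5 + x)
R = -736
R + Z(o(-5 - 4)) = -736 + (2 + √(-5 - 6)) = -736 + (2 + √(-11)) = -736 + (2 + I*√11) = -734 + I*√11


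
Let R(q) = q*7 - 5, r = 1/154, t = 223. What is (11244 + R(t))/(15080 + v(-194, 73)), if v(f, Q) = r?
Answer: 1971200/2322321 ≈ 0.84881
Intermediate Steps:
r = 1/154 ≈ 0.0064935
v(f, Q) = 1/154
R(q) = -5 + 7*q (R(q) = 7*q - 5 = -5 + 7*q)
(11244 + R(t))/(15080 + v(-194, 73)) = (11244 + (-5 + 7*223))/(15080 + 1/154) = (11244 + (-5 + 1561))/(2322321/154) = (11244 + 1556)*(154/2322321) = 12800*(154/2322321) = 1971200/2322321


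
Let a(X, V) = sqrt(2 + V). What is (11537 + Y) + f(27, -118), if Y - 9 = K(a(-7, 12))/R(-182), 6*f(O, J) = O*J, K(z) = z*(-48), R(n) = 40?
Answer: 11015 - 6*sqrt(14)/5 ≈ 11011.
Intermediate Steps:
K(z) = -48*z
f(O, J) = J*O/6 (f(O, J) = (O*J)/6 = (J*O)/6 = J*O/6)
Y = 9 - 6*sqrt(14)/5 (Y = 9 - 48*sqrt(2 + 12)/40 = 9 - 48*sqrt(14)*(1/40) = 9 - 6*sqrt(14)/5 ≈ 4.5100)
(11537 + Y) + f(27, -118) = (11537 + (9 - 6*sqrt(14)/5)) + (1/6)*(-118)*27 = (11546 - 6*sqrt(14)/5) - 531 = 11015 - 6*sqrt(14)/5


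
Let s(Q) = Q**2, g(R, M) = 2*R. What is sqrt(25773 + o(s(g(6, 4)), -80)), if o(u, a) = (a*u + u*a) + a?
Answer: sqrt(2653) ≈ 51.507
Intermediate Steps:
o(u, a) = a + 2*a*u (o(u, a) = (a*u + a*u) + a = 2*a*u + a = a + 2*a*u)
sqrt(25773 + o(s(g(6, 4)), -80)) = sqrt(25773 - 80*(1 + 2*(2*6)**2)) = sqrt(25773 - 80*(1 + 2*12**2)) = sqrt(25773 - 80*(1 + 2*144)) = sqrt(25773 - 80*(1 + 288)) = sqrt(25773 - 80*289) = sqrt(25773 - 23120) = sqrt(2653)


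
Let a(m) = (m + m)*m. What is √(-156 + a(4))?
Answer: 2*I*√31 ≈ 11.136*I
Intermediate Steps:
a(m) = 2*m² (a(m) = (2*m)*m = 2*m²)
√(-156 + a(4)) = √(-156 + 2*4²) = √(-156 + 2*16) = √(-156 + 32) = √(-124) = 2*I*√31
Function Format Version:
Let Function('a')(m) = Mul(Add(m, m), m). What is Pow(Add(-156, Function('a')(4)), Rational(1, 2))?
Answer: Mul(2, I, Pow(31, Rational(1, 2))) ≈ Mul(11.136, I)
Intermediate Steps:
Function('a')(m) = Mul(2, Pow(m, 2)) (Function('a')(m) = Mul(Mul(2, m), m) = Mul(2, Pow(m, 2)))
Pow(Add(-156, Function('a')(4)), Rational(1, 2)) = Pow(Add(-156, Mul(2, Pow(4, 2))), Rational(1, 2)) = Pow(Add(-156, Mul(2, 16)), Rational(1, 2)) = Pow(Add(-156, 32), Rational(1, 2)) = Pow(-124, Rational(1, 2)) = Mul(2, I, Pow(31, Rational(1, 2)))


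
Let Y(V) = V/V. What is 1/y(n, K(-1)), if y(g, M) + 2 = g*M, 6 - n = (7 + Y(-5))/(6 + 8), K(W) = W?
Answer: -7/52 ≈ -0.13462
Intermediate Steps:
Y(V) = 1
n = 38/7 (n = 6 - (7 + 1)/(6 + 8) = 6 - 8/14 = 6 - 1*4/7 = 6 - 4/7 = 38/7 ≈ 5.4286)
y(g, M) = -2 + M*g (y(g, M) = -2 + g*M = -2 + M*g)
1/y(n, K(-1)) = 1/(-2 - 1*38/7) = 1/(-2 - 38/7) = 1/(-52/7) = -7/52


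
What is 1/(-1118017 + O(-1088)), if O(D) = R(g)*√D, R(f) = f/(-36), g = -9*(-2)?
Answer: I/(-1118017*I + 4*√17) ≈ -8.9444e-7 + 1.3194e-11*I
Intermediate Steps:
g = 18
R(f) = -f/36 (R(f) = f*(-1/36) = -f/36)
O(D) = -√D/2 (O(D) = (-1/36*18)*√D = -√D/2)
1/(-1118017 + O(-1088)) = 1/(-1118017 - 4*I*√17)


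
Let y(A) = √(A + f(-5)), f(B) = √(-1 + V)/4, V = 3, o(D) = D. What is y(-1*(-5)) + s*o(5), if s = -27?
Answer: -135 + √(20 + √2)/2 ≈ -132.69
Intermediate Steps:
f(B) = √2/4 (f(B) = √(-1 + 3)/4 = √2*(¼) = √2/4)
y(A) = √(A + √2/4)
y(-1*(-5)) + s*o(5) = √(√2 + 4*(-1*(-5)))/2 - 27*5 = √(√2 + 4*5)/2 - 135 = √(√2 + 20)/2 - 135 = √(20 + √2)/2 - 135 = -135 + √(20 + √2)/2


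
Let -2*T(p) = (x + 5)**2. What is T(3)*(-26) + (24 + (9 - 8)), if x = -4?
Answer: 38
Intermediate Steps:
T(p) = -1/2 (T(p) = -(-4 + 5)**2/2 = -1/2*1**2 = -1/2*1 = -1/2)
T(3)*(-26) + (24 + (9 - 8)) = -1/2*(-26) + (24 + (9 - 8)) = 13 + (24 + 1) = 13 + 25 = 38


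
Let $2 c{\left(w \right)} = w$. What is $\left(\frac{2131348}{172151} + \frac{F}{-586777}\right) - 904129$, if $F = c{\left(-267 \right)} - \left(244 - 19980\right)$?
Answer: $- \frac{182657326340235529}{202028494654} \approx -9.0412 \cdot 10^{5}$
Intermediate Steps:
$c{\left(w \right)} = \frac{w}{2}$
$F = \frac{39205}{2}$ ($F = \frac{1}{2} \left(-267\right) - \left(244 - 19980\right) = - \frac{267}{2} - \left(244 - 19980\right) = - \frac{267}{2} - -19736 = - \frac{267}{2} + 19736 = \frac{39205}{2} \approx 19603.0$)
$\left(\frac{2131348}{172151} + \frac{F}{-586777}\right) - 904129 = \left(\frac{2131348}{172151} + \frac{39205}{2 \left(-586777\right)}\right) - 904129 = \left(2131348 \cdot \frac{1}{172151} + \frac{39205}{2} \left(- \frac{1}{586777}\right)\right) - 904129 = \left(\frac{2131348}{172151} - \frac{39205}{1173554}\right) - 904129 = \frac{2494502790837}{202028494654} - 904129 = - \frac{182657326340235529}{202028494654}$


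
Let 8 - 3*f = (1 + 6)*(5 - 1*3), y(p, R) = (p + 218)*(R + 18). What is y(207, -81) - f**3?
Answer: -26767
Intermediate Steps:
y(p, R) = (18 + R)*(218 + p) (y(p, R) = (218 + p)*(18 + R) = (18 + R)*(218 + p))
f = -2 (f = 8/3 - (1 + 6)*(5 - 1*3)/3 = 8/3 - 7*(5 - 3)/3 = 8/3 - 7*2/3 = 8/3 - 1/3*14 = 8/3 - 14/3 = -2)
y(207, -81) - f**3 = (3924 + 18*207 + 218*(-81) - 81*207) - 1*(-2)**3 = (3924 + 3726 - 17658 - 16767) - 1*(-8) = -26775 + 8 = -26767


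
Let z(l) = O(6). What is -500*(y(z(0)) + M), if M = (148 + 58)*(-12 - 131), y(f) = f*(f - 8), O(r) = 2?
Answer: 14735000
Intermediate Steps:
z(l) = 2
y(f) = f*(-8 + f)
M = -29458 (M = 206*(-143) = -29458)
-500*(y(z(0)) + M) = -500*(2*(-8 + 2) - 29458) = -500*(2*(-6) - 29458) = -500*(-12 - 29458) = -500*(-29470) = 14735000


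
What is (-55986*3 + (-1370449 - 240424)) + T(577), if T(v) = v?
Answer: -1778254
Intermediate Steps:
(-55986*3 + (-1370449 - 240424)) + T(577) = (-55986*3 + (-1370449 - 240424)) + 577 = (-167958 - 1610873) + 577 = -1778831 + 577 = -1778254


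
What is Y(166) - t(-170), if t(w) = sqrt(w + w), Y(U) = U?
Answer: 166 - 2*I*sqrt(85) ≈ 166.0 - 18.439*I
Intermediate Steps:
t(w) = sqrt(2)*sqrt(w) (t(w) = sqrt(2*w) = sqrt(2)*sqrt(w))
Y(166) - t(-170) = 166 - sqrt(2)*sqrt(-170) = 166 - sqrt(2)*I*sqrt(170) = 166 - 2*I*sqrt(85)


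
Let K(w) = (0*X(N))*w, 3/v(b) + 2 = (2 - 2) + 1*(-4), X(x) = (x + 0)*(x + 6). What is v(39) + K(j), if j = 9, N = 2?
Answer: -1/2 ≈ -0.50000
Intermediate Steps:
X(x) = x*(6 + x)
v(b) = -1/2 (v(b) = 3/(-2 + ((2 - 2) + 1*(-4))) = 3/(-2 + (0 - 4)) = 3/(-2 - 4) = 3/(-6) = 3*(-1/6) = -1/2)
K(w) = 0 (K(w) = (0*(2*(6 + 2)))*w = (0*(2*8))*w = (0*16)*w = 0*w = 0)
v(39) + K(j) = -1/2 + 0 = -1/2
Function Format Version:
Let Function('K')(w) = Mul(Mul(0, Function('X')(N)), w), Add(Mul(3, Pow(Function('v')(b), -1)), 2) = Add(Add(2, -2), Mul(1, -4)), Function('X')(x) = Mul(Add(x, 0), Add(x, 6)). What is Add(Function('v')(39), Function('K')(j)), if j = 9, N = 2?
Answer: Rational(-1, 2) ≈ -0.50000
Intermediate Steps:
Function('X')(x) = Mul(x, Add(6, x))
Function('v')(b) = Rational(-1, 2) (Function('v')(b) = Mul(3, Pow(Add(-2, Add(Add(2, -2), Mul(1, -4))), -1)) = Mul(3, Pow(Add(-2, Add(0, -4)), -1)) = Mul(3, Pow(Add(-2, -4), -1)) = Mul(3, Pow(-6, -1)) = Mul(3, Rational(-1, 6)) = Rational(-1, 2))
Function('K')(w) = 0 (Function('K')(w) = Mul(Mul(0, Mul(2, Add(6, 2))), w) = Mul(Mul(0, Mul(2, 8)), w) = Mul(Mul(0, 16), w) = Mul(0, w) = 0)
Add(Function('v')(39), Function('K')(j)) = Add(Rational(-1, 2), 0) = Rational(-1, 2)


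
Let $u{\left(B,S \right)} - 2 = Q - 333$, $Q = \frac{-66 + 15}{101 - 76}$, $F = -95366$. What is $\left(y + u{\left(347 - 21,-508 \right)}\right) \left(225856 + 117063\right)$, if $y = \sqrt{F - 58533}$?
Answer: $- \frac{2855143594}{25} + 342919 i \sqrt{153899} \approx -1.1421 \cdot 10^{8} + 1.3453 \cdot 10^{8} i$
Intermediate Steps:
$Q = - \frac{51}{25} \approx -2.04$
$y = i \sqrt{153899}$ ($y = \sqrt{-95366 - 58533} = \sqrt{-153899} = i \sqrt{153899} \approx 392.3 i$)
$u{\left(B,S \right)} = - \frac{8326}{25}$ ($u{\left(B,S \right)} = 2 - \frac{8376}{25} = - \frac{8326}{25}$)
$\left(y + u{\left(347 - 21,-508 \right)}\right) \left(225856 + 117063\right) = \left(i \sqrt{153899} - \frac{8326}{25}\right) \left(225856 + 117063\right) = \left(- \frac{8326}{25} + i \sqrt{153899}\right) 342919 = - \frac{2855143594}{25} + 342919 i \sqrt{153899}$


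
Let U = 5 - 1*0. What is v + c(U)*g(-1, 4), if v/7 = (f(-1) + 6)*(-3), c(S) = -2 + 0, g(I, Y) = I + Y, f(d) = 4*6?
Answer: -636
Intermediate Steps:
U = 5 (U = 5 + 0 = 5)
f(d) = 24
c(S) = -2
v = -630 (v = 7*((24 + 6)*(-3)) = 7*(30*(-3)) = 7*(-90) = -630)
v + c(U)*g(-1, 4) = -630 - 2*(-1 + 4) = -630 - 2*3 = -630 - 6 = -636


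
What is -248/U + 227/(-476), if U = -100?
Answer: 23837/11900 ≈ 2.0031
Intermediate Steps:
-248/U + 227/(-476) = -248/(-100) + 227/(-476) = -248*(-1/100) + 227*(-1/476) = 62/25 - 227/476 = 23837/11900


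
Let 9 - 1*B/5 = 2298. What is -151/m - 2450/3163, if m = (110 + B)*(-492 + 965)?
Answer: -13135087137/16958282165 ≈ -0.77455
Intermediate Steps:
B = -11445 (B = 45 - 5*2298 = 45 - 11490 = -11445)
m = -5361455 (m = (110 - 11445)*(-492 + 965) = -11335*473 = -5361455)
-151/m - 2450/3163 = -151/(-5361455) - 2450/3163 = -151*(-1/5361455) - 2450*1/3163 = 151/5361455 - 2450/3163 = -13135087137/16958282165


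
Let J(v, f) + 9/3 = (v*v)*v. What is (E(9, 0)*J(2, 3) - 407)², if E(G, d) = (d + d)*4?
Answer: 165649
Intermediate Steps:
J(v, f) = -3 + v³ (J(v, f) = -3 + (v*v)*v = -3 + v²*v = -3 + v³)
E(G, d) = 8*d (E(G, d) = (2*d)*4 = 8*d)
(E(9, 0)*J(2, 3) - 407)² = ((8*0)*(-3 + 2³) - 407)² = (0*(-3 + 8) - 407)² = (0*5 - 407)² = (0 - 407)² = (-407)² = 165649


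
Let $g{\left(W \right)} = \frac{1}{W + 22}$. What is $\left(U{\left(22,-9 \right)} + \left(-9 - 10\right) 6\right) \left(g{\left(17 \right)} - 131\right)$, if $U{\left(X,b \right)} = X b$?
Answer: $40864$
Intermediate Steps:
$g{\left(W \right)} = \frac{1}{22 + W}$
$\left(U{\left(22,-9 \right)} + \left(-9 - 10\right) 6\right) \left(g{\left(17 \right)} - 131\right) = \left(22 \left(-9\right) + \left(-9 - 10\right) 6\right) \left(\frac{1}{22 + 17} - 131\right) = \left(-198 - 114\right) \left(\frac{1}{39} - 131\right) = \left(-312\right) \left(- \frac{5108}{39}\right) = 40864$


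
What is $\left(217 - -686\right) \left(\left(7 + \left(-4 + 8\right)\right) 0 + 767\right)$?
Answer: $692601$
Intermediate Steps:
$\left(217 - -686\right) \left(\left(7 + \left(-4 + 8\right)\right) 0 + 767\right) = \left(217 + 686\right) \left(\left(7 + 4\right) 0 + 767\right) = 903 \left(11 \cdot 0 + 767\right) = 903 \left(0 + 767\right) = 903 \cdot 767 = 692601$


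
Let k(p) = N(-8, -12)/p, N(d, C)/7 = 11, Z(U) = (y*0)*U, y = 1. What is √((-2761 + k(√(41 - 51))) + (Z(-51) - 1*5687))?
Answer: √(-844800 - 770*I*√10)/10 ≈ 0.13246 - 91.913*I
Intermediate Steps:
Z(U) = 0 (Z(U) = (1*0)*U = 0*U = 0)
N(d, C) = 77 (N(d, C) = 7*11 = 77)
k(p) = 77/p
√((-2761 + k(√(41 - 51))) + (Z(-51) - 1*5687)) = √((-2761 + 77/(√(41 - 51))) + (0 - 1*5687)) = √((-2761 + 77/(√(-10))) + (0 - 5687)) = √((-2761 + 77/((I*√10))) - 5687) = √((-2761 + 77*(-I*√10/10)) - 5687) = √((-2761 - 77*I*√10/10) - 5687) = √(-8448 - 77*I*√10/10)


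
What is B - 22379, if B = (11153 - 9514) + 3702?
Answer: -17038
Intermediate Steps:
B = 5341 (B = 1639 + 3702 = 5341)
B - 22379 = 5341 - 22379 = -17038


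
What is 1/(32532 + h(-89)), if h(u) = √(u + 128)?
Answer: 10844/352776995 - √39/1058330985 ≈ 3.0733e-5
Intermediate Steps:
h(u) = √(128 + u)
1/(32532 + h(-89)) = 1/(32532 + √(128 - 89)) = 1/(32532 + √39)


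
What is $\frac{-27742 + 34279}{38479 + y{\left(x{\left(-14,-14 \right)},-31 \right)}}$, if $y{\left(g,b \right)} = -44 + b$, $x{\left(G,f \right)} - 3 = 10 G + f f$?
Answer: $\frac{6537}{38404} \approx 0.17022$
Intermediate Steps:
$x{\left(G,f \right)} = 3 + f^{2} + 10 G$ ($x{\left(G,f \right)} = 3 + \left(10 G + f f\right) = 3 + \left(10 G + f^{2}\right) = 3 + \left(f^{2} + 10 G\right) = 3 + f^{2} + 10 G$)
$\frac{-27742 + 34279}{38479 + y{\left(x{\left(-14,-14 \right)},-31 \right)}} = \frac{-27742 + 34279}{38479 - 75} = \frac{6537}{38479 - 75} = \frac{6537}{38404}$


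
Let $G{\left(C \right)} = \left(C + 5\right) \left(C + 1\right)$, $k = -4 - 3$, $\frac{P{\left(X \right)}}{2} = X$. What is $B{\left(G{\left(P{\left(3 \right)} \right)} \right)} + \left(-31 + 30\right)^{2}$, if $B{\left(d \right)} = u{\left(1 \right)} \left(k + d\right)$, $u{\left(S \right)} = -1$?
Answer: $-69$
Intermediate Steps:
$P{\left(X \right)} = 2 X$
$k = -7$
$G{\left(C \right)} = \left(1 + C\right) \left(5 + C\right)$ ($G{\left(C \right)} = \left(5 + C\right) \left(1 + C\right) = \left(1 + C\right) \left(5 + C\right)$)
$B{\left(d \right)} = 7 - d$ ($B{\left(d \right)} = - (-7 + d) = 7 - d$)
$B{\left(G{\left(P{\left(3 \right)} \right)} \right)} + \left(-31 + 30\right)^{2} = \left(7 - \left(5 + \left(2 \cdot 3\right)^{2} + 6 \cdot 2 \cdot 3\right)\right) + \left(-31 + 30\right)^{2} = \left(7 - \left(5 + 6^{2} + 6 \cdot 6\right)\right) + \left(-1\right)^{2} = \left(7 - \left(5 + 36 + 36\right)\right) + 1 = \left(7 - 77\right) + 1 = -70 + 1 = -69$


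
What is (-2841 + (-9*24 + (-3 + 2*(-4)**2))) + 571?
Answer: -2457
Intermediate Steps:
(-2841 + (-9*24 + (-3 + 2*(-4)**2))) + 571 = (-2841 + (-216 + (-3 + 2*16))) + 571 = (-2841 + (-216 + (-3 + 32))) + 571 = (-2841 + (-216 + 29)) + 571 = (-2841 - 187) + 571 = -3028 + 571 = -2457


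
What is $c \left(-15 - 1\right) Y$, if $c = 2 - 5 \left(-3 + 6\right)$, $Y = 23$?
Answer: $4784$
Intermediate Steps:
$c = -13$ ($c = 2 - 5 \cdot 3 = 2 - 15 = -13$)
$c \left(-15 - 1\right) Y = - 13 \left(-15 - 1\right) 23 = \left(-13\right) \left(-16\right) 23 = 208 \cdot 23 = 4784$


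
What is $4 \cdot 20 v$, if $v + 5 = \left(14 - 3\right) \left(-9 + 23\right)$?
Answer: $11920$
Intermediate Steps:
$v = 149$ ($v = -5 + \left(14 - 3\right) \left(-9 + 23\right) = -5 + 11 \cdot 14 = -5 + 154 = 149$)
$4 \cdot 20 v = 4 \cdot 20 \cdot 149 = 80 \cdot 149 = 11920$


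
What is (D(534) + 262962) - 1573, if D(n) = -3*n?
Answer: 259787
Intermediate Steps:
(D(534) + 262962) - 1573 = (-3*534 + 262962) - 1573 = (-1602 + 262962) - 1573 = 261360 - 1573 = 259787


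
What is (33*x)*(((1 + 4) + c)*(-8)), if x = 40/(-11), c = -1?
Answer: 3840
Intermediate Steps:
x = -40/11 (x = 40*(-1/11) = -40/11 ≈ -3.6364)
(33*x)*(((1 + 4) + c)*(-8)) = (33*(-40/11))*(((1 + 4) - 1)*(-8)) = -120*(5 - 1)*(-8) = -480*(-8) = -120*(-32) = 3840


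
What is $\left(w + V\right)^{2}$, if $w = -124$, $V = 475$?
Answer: $123201$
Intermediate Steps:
$\left(w + V\right)^{2} = \left(-124 + 475\right)^{2} = 351^{2} = 123201$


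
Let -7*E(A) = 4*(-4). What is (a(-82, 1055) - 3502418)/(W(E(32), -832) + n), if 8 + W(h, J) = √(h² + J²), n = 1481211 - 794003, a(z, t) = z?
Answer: -921398296875/180780580006 + 6129375*√132497/361561160012 ≈ -5.0906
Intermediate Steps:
E(A) = 16/7 (E(A) = -4*(-4)/7 = -⅐*(-16) = 16/7)
n = 687208
W(h, J) = -8 + √(J² + h²) (W(h, J) = -8 + √(h² + J²) = -8 + √(J² + h²))
(a(-82, 1055) - 3502418)/(W(E(32), -832) + n) = (-82 - 3502418)/((-8 + √((-832)² + (16/7)²)) + 687208) = -3502500/((-8 + √(692224 + 256/49)) + 687208) = -3502500/((-8 + √(33919232/49)) + 687208) = -3502500/((-8 + 16*√132497/7) + 687208) = -3502500/(687200 + 16*√132497/7)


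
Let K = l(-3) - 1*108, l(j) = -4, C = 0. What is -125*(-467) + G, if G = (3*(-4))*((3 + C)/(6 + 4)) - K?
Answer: 292417/5 ≈ 58483.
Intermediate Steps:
K = -112 (K = -4 - 1*108 = -4 - 108 = -112)
G = 542/5 (G = (3*(-4))*((3 + 0)/(6 + 4)) - 1*(-112) = -36/10 + 112 = -12*3/10 + 112 = -18/5 + 112 = 542/5 ≈ 108.40)
-125*(-467) + G = -125*(-467) + 542/5 = 58375 + 542/5 = 292417/5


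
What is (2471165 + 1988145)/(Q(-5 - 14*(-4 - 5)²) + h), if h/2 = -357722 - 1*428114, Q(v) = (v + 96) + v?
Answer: -2229655/786927 ≈ -2.8334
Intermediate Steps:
Q(v) = 96 + 2*v (Q(v) = (96 + v) + v = 96 + 2*v)
h = -1571672 (h = 2*(-357722 - 1*428114) = 2*(-357722 - 428114) = 2*(-785836) = -1571672)
(2471165 + 1988145)/(Q(-5 - 14*(-4 - 5)²) + h) = (2471165 + 1988145)/((96 + 2*(-5 - 14*(-4 - 5)²)) - 1571672) = 4459310/((96 + 2*(-5 - 14*(-9)²)) - 1571672) = 4459310/((96 + 2*(-5 - 14*81)) - 1571672) = 4459310/((96 + 2*(-5 - 1134)) - 1571672) = 4459310/((96 + 2*(-1139)) - 1571672) = 4459310/((96 - 2278) - 1571672) = 4459310/(-2182 - 1571672) = 4459310/(-1573854) = 4459310*(-1/1573854) = -2229655/786927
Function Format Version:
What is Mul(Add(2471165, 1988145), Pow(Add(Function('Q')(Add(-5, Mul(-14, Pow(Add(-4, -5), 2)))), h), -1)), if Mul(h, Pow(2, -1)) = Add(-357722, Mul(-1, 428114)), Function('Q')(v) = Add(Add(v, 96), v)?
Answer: Rational(-2229655, 786927) ≈ -2.8334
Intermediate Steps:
Function('Q')(v) = Add(96, Mul(2, v)) (Function('Q')(v) = Add(Add(96, v), v) = Add(96, Mul(2, v)))
h = -1571672 (h = Mul(2, Add(-357722, Mul(-1, 428114))) = Mul(2, Add(-357722, -428114)) = Mul(2, -785836) = -1571672)
Mul(Add(2471165, 1988145), Pow(Add(Function('Q')(Add(-5, Mul(-14, Pow(Add(-4, -5), 2)))), h), -1)) = Mul(Add(2471165, 1988145), Pow(Add(Add(96, Mul(2, Add(-5, Mul(-14, Pow(Add(-4, -5), 2))))), -1571672), -1)) = Mul(4459310, Pow(Add(Add(96, Mul(2, Add(-5, Mul(-14, Pow(-9, 2))))), -1571672), -1)) = Mul(4459310, Pow(Add(Add(96, Mul(2, Add(-5, Mul(-14, 81)))), -1571672), -1)) = Mul(4459310, Pow(Add(Add(96, Mul(2, Add(-5, -1134))), -1571672), -1)) = Mul(4459310, Pow(Add(Add(96, Mul(2, -1139)), -1571672), -1)) = Mul(4459310, Pow(Add(Add(96, -2278), -1571672), -1)) = Mul(4459310, Pow(Add(-2182, -1571672), -1)) = Mul(4459310, Pow(-1573854, -1)) = Mul(4459310, Rational(-1, 1573854)) = Rational(-2229655, 786927)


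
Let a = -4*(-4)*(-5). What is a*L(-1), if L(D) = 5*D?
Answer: 400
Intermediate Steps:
a = -80 (a = 16*(-5) = -80)
a*L(-1) = -400*(-1) = -80*(-5) = 400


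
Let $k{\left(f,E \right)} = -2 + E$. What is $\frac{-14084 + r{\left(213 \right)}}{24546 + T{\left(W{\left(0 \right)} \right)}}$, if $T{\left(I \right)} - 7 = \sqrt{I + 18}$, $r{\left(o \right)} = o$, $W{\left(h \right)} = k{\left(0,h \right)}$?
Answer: $- \frac{1067}{1889} \approx -0.56485$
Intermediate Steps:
$W{\left(h \right)} = -2 + h$
$T{\left(I \right)} = 7 + \sqrt{18 + I}$ ($T{\left(I \right)} = 7 + \sqrt{I + 18} = 7 + \sqrt{18 + I}$)
$\frac{-14084 + r{\left(213 \right)}}{24546 + T{\left(W{\left(0 \right)} \right)}} = \frac{-14084 + 213}{24546 + \left(7 + \sqrt{18 + \left(-2 + 0\right)}\right)} = - \frac{13871}{24546 + \left(7 + \sqrt{18 - 2}\right)} = - \frac{13871}{24546 + \left(7 + \sqrt{16}\right)} = - \frac{13871}{24546 + \left(7 + 4\right)} = - \frac{13871}{24546 + 11} = - \frac{13871}{24557} = \left(-13871\right) \frac{1}{24557} = - \frac{1067}{1889}$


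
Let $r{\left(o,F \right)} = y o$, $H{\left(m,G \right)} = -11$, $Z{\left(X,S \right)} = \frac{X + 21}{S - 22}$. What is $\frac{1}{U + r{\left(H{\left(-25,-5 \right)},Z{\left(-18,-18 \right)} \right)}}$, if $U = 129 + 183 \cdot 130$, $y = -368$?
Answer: $\frac{1}{27967} \approx 3.5756 \cdot 10^{-5}$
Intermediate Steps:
$Z{\left(X,S \right)} = \frac{21 + X}{-22 + S}$
$r{\left(o,F \right)} = - 368 o$
$U = 23919$ ($U = 129 + 23790 = 23919$)
$\frac{1}{U + r{\left(H{\left(-25,-5 \right)},Z{\left(-18,-18 \right)} \right)}} = \frac{1}{23919 - -4048} = \frac{1}{23919 + 4048} = \frac{1}{27967}$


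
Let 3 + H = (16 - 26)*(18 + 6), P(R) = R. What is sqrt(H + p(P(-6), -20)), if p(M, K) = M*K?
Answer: I*sqrt(123) ≈ 11.091*I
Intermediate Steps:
p(M, K) = K*M
H = -243 (H = -3 + (16 - 26)*(18 + 6) = -3 - 10*24 = -3 - 240 = -243)
sqrt(H + p(P(-6), -20)) = sqrt(-243 - 20*(-6)) = sqrt(-243 + 120) = sqrt(-123) = I*sqrt(123)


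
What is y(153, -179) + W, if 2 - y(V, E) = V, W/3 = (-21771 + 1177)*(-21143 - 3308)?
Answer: 1510631531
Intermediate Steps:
W = 1510631682 (W = 3*((-21771 + 1177)*(-21143 - 3308)) = 3*(-20594*(-24451)) = 3*503543894 = 1510631682)
y(V, E) = 2 - V
y(153, -179) + W = (2 - 1*153) + 1510631682 = (2 - 153) + 1510631682 = -151 + 1510631682 = 1510631531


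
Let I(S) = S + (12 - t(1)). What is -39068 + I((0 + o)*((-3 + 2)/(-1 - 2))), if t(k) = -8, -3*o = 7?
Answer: -351439/9 ≈ -39049.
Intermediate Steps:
o = -7/3 (o = -⅓*7 = -7/3 ≈ -2.3333)
I(S) = 20 + S (I(S) = S + (12 - 1*(-8)) = S + (12 + 8) = S + 20 = 20 + S)
-39068 + I((0 + o)*((-3 + 2)/(-1 - 2))) = -39068 + (20 + (0 - 7/3)*((-3 + 2)/(-1 - 2))) = -39068 + (20 - (-7)/(3*(-3))) = -39068 + (20 - (-7)*(-1)/(3*3)) = -39068 + (20 - 7/3*⅓) = -39068 + (20 - 7/9) = -39068 + 173/9 = -351439/9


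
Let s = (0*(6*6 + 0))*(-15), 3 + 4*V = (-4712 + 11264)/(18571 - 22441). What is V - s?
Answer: -1009/860 ≈ -1.1733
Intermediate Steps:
V = -1009/860 (V = -¾ + ((-4712 + 11264)/(18571 - 22441))/4 = -¾ + (6552/(-3870))/4 = -¾ + (6552*(-1/3870))/4 = -¾ + (¼)*(-364/215) = -¾ - 91/215 = -1009/860 ≈ -1.1733)
s = 0 (s = (0*(36 + 0))*(-15) = (0*36)*(-15) = 0*(-15) = 0)
V - s = -1009/860 - 1*0 = -1009/860 + 0 = -1009/860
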